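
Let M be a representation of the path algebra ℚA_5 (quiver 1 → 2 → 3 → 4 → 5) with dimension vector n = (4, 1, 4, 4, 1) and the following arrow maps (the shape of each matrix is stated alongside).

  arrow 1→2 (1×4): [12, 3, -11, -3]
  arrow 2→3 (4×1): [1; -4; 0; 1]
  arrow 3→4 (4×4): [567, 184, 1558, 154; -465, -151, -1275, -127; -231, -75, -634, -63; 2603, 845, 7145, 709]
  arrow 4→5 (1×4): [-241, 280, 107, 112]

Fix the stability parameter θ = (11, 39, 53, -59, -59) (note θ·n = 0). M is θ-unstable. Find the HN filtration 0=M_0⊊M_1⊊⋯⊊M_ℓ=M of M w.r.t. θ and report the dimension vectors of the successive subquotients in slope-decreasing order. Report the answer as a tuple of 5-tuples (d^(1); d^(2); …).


Interval decomposition of M: I[1,1]^3, I[1,5], I[3,3], I[3,4]^2, I[4,4].
HN type (ℓ=4): μ^(1)=53; μ^(2)=11; μ^(3)=-3; μ^(4)=-59

((0, 0, 1, 0, 0); (3, 0, 0, 0, 0); (1, 1, 3, 3, 1); (0, 0, 0, 1, 0))


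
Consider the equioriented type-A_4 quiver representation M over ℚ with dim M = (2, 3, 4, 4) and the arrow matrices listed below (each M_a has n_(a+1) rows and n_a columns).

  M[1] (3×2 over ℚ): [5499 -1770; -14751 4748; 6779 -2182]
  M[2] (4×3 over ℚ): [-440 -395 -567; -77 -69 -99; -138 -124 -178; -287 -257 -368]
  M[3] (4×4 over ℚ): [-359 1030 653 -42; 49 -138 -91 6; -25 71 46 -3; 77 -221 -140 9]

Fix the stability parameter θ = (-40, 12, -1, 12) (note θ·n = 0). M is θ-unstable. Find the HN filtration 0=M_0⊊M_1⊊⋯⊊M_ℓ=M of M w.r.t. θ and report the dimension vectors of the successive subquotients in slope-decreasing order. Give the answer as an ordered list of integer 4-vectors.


Barcode: M ≅ I[1,4]^2, I[2,3], I[3,3], I[4,4]^2. HN layers by μ_θ (4 steps, strictly decreasing):
  μ^(1)=12; μ^(2)=11/2; μ^(3)=-1; μ^(4)=-40

((0, 0, 0, 4); (0, 3, 3, 0); (0, 0, 1, 0); (2, 0, 0, 0))


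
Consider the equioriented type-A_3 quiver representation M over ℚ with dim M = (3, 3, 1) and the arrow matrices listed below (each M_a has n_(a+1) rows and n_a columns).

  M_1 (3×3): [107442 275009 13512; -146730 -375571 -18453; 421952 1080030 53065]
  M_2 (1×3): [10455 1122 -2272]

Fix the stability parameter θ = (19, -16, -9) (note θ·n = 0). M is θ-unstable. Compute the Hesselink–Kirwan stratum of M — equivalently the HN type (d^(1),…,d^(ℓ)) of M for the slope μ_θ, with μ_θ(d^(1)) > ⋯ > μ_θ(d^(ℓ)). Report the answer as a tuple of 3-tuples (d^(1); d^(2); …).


Interval decomposition of M: I[1,1], I[1,2], I[1,3], I[2,2].
HN type (ℓ=4): μ^(1)=19; μ^(2)=3/2; μ^(3)=-2; μ^(4)=-16

((1, 0, 0); (1, 1, 0); (1, 1, 1); (0, 1, 0))


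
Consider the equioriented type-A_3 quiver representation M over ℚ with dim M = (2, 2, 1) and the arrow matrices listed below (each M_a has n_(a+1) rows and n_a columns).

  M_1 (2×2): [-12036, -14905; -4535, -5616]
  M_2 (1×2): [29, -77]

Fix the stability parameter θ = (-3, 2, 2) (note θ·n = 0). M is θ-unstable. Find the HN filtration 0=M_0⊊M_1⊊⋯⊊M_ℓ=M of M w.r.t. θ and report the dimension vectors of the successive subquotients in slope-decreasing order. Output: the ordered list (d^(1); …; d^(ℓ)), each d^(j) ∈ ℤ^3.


Barcode: M ≅ I[1,2], I[1,3]. HN layers by μ_θ (2 steps, strictly decreasing):
  μ^(1)=2; μ^(2)=-3

((0, 2, 1); (2, 0, 0))


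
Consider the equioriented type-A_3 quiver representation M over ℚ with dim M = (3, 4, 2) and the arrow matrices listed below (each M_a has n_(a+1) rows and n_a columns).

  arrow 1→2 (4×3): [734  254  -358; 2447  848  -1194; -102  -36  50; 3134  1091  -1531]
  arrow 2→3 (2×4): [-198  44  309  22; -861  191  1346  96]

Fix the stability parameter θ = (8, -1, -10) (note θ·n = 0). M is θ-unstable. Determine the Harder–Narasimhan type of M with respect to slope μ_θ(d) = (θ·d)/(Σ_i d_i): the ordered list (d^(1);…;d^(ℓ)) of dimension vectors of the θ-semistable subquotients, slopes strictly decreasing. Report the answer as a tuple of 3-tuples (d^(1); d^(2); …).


Interval decomposition of M: I[1,2], I[1,3]^2, I[2,2].
HN type (ℓ=2): μ^(1)=7/2; μ^(2)=-1

((1, 1, 0); (2, 3, 2))


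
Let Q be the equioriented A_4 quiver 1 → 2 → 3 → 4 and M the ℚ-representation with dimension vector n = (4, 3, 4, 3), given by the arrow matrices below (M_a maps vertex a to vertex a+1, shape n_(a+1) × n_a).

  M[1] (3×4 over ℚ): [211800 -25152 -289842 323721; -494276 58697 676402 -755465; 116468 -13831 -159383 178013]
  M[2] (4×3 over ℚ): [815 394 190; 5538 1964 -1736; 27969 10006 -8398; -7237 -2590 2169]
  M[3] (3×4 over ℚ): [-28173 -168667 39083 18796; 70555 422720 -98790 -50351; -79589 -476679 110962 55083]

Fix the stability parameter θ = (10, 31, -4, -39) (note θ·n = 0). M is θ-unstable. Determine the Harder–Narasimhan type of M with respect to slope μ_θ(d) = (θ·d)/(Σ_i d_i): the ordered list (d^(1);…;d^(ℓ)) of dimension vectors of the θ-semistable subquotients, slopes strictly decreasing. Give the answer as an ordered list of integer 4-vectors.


Interval decomposition of M: I[1,1], I[1,2], I[1,4]^2, I[3,3], I[3,4].
HN type (ℓ=5): μ^(1)=31; μ^(2)=10; μ^(3)=-1/2; μ^(4)=-4; μ^(5)=-43/2

((0, 1, 0, 0); (2, 0, 0, 0); (2, 2, 2, 2); (0, 0, 1, 0); (0, 0, 1, 1))


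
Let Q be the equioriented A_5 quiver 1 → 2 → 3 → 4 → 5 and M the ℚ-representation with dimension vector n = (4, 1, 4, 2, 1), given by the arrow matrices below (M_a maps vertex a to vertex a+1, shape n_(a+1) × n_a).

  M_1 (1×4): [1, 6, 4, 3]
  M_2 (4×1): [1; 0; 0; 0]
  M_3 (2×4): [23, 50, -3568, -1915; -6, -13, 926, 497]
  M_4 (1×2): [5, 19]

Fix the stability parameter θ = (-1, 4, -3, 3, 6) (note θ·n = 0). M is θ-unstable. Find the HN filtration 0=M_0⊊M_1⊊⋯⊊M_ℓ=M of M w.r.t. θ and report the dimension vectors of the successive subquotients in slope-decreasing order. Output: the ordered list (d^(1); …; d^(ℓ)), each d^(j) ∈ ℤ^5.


Via rank(M_{q-1}∘⋯∘M_p): M ≅ I[1,1]^3, I[1,5], I[3,3]^2, I[3,4].
μ_θ-semistable layers: μ^(1)=6; μ^(2)=3; μ^(3)=1/2; μ^(4)=-1; μ^(5)=-3

((0, 0, 0, 0, 1); (0, 0, 0, 2, 0); (0, 1, 1, 0, 0); (4, 0, 0, 0, 0); (0, 0, 3, 0, 0))


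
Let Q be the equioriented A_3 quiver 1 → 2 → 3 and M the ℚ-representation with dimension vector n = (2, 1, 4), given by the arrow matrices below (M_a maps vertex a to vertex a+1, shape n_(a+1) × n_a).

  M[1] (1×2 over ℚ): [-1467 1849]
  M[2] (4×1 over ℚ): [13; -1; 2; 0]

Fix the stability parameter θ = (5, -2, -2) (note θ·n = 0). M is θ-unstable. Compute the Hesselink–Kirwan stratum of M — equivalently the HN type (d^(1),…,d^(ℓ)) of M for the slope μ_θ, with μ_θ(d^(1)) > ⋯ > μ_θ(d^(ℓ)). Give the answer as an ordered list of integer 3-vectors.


Via rank(M_{q-1}∘⋯∘M_p): M ≅ I[1,1], I[1,3], I[3,3]^3.
μ_θ-semistable layers: μ^(1)=5; μ^(2)=1/3; μ^(3)=-2

((1, 0, 0); (1, 1, 1); (0, 0, 3))


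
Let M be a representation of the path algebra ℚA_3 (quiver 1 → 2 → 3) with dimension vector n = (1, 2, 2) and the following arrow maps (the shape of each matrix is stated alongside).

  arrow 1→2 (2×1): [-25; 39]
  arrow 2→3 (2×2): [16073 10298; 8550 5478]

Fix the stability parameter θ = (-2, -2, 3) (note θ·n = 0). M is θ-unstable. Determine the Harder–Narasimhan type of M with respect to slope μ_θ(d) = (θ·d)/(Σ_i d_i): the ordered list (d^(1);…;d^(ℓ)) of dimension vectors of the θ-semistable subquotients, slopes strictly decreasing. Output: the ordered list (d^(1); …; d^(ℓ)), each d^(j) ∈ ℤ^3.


Interval decomposition of M: I[1,3], I[2,3].
HN type (ℓ=2): μ^(1)=3; μ^(2)=-2

((0, 0, 2); (1, 2, 0))


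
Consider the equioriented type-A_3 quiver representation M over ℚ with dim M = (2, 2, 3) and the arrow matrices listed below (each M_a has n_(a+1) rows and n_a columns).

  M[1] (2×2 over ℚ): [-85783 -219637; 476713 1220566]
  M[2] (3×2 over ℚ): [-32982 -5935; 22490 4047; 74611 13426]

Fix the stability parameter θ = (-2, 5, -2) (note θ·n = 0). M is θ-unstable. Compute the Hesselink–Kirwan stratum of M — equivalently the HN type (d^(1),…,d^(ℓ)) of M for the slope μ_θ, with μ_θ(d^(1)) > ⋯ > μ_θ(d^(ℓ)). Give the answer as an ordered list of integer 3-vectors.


Barcode: M ≅ I[1,3]^2, I[3,3]. HN layers by μ_θ (2 steps, strictly decreasing):
  μ^(1)=3/2; μ^(2)=-2

((0, 2, 2); (2, 0, 1))


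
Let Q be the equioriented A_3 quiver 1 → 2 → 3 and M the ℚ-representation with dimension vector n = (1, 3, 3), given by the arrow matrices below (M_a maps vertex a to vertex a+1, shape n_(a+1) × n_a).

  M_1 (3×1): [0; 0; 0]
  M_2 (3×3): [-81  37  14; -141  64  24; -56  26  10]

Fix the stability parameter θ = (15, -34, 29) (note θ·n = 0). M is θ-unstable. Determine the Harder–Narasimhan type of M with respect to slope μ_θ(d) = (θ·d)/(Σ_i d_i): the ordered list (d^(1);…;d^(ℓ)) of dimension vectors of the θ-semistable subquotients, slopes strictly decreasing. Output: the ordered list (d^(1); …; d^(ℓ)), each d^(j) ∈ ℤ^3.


Via rank(M_{q-1}∘⋯∘M_p): M ≅ I[1,1], I[2,3]^3.
μ_θ-semistable layers: μ^(1)=29; μ^(2)=15; μ^(3)=-34

((0, 0, 3); (1, 0, 0); (0, 3, 0))


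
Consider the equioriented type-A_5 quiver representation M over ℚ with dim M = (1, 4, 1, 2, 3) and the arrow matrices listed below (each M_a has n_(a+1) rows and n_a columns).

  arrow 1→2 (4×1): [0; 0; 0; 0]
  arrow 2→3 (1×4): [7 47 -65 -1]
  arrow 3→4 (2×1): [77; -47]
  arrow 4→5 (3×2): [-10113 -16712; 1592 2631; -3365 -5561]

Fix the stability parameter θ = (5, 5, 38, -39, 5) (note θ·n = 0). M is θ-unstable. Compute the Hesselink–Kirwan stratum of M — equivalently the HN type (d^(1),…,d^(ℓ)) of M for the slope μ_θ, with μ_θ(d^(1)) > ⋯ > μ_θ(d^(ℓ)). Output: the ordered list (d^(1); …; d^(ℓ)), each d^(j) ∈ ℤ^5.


Interval decomposition of M: I[1,1], I[2,2]^3, I[2,5], I[4,5], I[5,5].
HN type (ℓ=3): μ^(1)=5; μ^(2)=4/3; μ^(3)=-39

((1, 3, 0, 0, 3); (0, 1, 1, 1, 0); (0, 0, 0, 1, 0))


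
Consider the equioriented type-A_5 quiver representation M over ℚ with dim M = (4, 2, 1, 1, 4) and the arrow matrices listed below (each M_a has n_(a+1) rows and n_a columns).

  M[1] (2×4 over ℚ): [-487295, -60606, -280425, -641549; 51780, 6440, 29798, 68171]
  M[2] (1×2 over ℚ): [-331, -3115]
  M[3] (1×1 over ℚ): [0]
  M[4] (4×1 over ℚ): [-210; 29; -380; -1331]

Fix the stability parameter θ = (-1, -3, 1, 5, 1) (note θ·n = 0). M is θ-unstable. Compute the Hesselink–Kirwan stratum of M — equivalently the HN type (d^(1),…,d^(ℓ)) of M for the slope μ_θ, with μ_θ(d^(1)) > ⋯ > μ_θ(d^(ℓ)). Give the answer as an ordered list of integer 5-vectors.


Via rank(M_{q-1}∘⋯∘M_p): M ≅ I[1,1]^2, I[1,2], I[1,3], I[4,5], I[5,5]^3.
μ_θ-semistable layers: μ^(1)=3; μ^(2)=1; μ^(3)=-1; μ^(4)=-2

((0, 0, 0, 1, 1); (0, 0, 1, 0, 3); (2, 0, 0, 0, 0); (2, 2, 0, 0, 0))


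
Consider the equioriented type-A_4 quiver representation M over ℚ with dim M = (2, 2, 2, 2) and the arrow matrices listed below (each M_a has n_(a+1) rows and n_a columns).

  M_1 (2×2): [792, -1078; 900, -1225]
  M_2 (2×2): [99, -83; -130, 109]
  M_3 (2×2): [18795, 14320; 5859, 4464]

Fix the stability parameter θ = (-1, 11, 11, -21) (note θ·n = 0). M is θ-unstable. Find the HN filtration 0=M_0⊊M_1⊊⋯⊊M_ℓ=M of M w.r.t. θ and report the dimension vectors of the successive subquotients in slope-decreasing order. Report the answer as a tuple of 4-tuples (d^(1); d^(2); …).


Via rank(M_{q-1}∘⋯∘M_p): M ≅ I[1,1], I[1,4], I[2,3], I[4,4].
μ_θ-semistable layers: μ^(1)=11; μ^(2)=1/3; μ^(3)=-1; μ^(4)=-21

((0, 1, 1, 0); (0, 1, 1, 1); (2, 0, 0, 0); (0, 0, 0, 1))


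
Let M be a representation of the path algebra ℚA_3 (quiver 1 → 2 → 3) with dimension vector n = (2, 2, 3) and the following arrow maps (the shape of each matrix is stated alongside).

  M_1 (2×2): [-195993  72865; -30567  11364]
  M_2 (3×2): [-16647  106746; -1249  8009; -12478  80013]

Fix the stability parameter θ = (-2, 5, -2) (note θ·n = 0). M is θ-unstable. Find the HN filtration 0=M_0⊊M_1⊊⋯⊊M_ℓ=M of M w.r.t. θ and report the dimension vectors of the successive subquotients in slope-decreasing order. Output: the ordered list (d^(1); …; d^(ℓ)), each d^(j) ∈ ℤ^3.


Via rank(M_{q-1}∘⋯∘M_p): M ≅ I[1,3]^2, I[3,3].
μ_θ-semistable layers: μ^(1)=3/2; μ^(2)=-2

((0, 2, 2); (2, 0, 1))


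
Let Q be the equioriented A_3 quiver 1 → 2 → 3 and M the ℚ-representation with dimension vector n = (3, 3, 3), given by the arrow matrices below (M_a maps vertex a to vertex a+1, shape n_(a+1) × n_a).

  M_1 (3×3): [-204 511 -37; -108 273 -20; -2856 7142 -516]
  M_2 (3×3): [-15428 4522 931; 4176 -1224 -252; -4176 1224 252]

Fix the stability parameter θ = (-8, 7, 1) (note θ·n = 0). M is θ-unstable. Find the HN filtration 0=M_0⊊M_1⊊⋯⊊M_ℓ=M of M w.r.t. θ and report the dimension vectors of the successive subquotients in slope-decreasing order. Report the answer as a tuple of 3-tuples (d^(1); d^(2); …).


Interval decomposition of M: I[1,1], I[1,2]^2, I[2,3], I[3,3]^2.
HN type (ℓ=4): μ^(1)=7; μ^(2)=4; μ^(3)=1; μ^(4)=-8

((0, 2, 0); (0, 1, 1); (0, 0, 2); (3, 0, 0))


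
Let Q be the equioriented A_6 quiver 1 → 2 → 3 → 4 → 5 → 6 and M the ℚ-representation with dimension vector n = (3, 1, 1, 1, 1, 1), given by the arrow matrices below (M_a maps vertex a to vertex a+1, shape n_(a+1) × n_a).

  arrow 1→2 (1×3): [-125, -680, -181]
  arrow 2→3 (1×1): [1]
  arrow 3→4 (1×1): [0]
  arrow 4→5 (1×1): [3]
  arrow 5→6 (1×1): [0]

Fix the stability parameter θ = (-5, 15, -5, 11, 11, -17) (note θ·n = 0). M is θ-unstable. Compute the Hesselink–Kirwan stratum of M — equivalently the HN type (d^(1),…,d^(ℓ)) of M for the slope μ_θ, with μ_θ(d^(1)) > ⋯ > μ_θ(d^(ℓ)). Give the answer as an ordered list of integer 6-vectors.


Via rank(M_{q-1}∘⋯∘M_p): M ≅ I[1,1]^2, I[1,3], I[4,5], I[6,6].
μ_θ-semistable layers: μ^(1)=11; μ^(2)=5; μ^(3)=-5; μ^(4)=-17

((0, 0, 0, 1, 1, 0); (0, 1, 1, 0, 0, 0); (3, 0, 0, 0, 0, 0); (0, 0, 0, 0, 0, 1))


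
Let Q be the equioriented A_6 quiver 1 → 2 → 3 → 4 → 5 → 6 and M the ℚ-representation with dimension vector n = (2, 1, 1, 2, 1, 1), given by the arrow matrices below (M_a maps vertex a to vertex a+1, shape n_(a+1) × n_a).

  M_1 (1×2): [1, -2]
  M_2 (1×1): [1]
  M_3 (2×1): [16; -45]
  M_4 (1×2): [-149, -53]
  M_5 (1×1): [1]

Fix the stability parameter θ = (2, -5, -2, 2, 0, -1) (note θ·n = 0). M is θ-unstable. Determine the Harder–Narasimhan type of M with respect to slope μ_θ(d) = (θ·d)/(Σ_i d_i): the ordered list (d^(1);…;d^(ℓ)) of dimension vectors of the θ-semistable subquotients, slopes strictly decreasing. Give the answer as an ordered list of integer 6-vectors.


Barcode: M ≅ I[1,1], I[1,6], I[4,4]. HN layers by μ_θ (3 steps, strictly decreasing):
  μ^(1)=2; μ^(2)=1/3; μ^(3)=-5/3

((1, 0, 0, 1, 0, 0); (0, 0, 0, 1, 1, 1); (1, 1, 1, 0, 0, 0))


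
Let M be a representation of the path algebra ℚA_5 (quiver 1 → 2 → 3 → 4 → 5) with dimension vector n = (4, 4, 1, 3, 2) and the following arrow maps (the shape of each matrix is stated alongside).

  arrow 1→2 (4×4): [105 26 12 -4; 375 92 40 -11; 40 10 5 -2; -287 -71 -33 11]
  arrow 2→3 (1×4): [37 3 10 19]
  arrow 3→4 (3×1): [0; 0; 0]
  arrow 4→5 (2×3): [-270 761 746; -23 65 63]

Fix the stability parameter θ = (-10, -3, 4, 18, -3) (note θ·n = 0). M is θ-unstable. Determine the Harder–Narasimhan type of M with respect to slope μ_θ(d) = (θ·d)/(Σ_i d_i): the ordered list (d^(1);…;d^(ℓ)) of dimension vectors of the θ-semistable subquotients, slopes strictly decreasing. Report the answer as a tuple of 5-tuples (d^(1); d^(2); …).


Via rank(M_{q-1}∘⋯∘M_p): M ≅ I[1,2]^3, I[1,3], I[4,4], I[4,5]^2.
μ_θ-semistable layers: μ^(1)=18; μ^(2)=15/2; μ^(3)=4; μ^(4)=-3; μ^(5)=-10

((0, 0, 0, 1, 0); (0, 0, 0, 2, 2); (0, 0, 1, 0, 0); (0, 4, 0, 0, 0); (4, 0, 0, 0, 0))


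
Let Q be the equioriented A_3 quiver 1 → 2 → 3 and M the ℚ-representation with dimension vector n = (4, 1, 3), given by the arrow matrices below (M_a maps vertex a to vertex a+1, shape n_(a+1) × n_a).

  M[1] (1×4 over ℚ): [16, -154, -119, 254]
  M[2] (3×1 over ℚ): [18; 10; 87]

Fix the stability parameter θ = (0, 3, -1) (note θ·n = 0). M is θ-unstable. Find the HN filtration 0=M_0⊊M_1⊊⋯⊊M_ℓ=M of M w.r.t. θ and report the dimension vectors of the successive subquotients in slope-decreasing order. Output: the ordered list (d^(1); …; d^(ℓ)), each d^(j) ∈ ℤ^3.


Via rank(M_{q-1}∘⋯∘M_p): M ≅ I[1,1]^3, I[1,3], I[3,3]^2.
μ_θ-semistable layers: μ^(1)=1; μ^(2)=0; μ^(3)=-1

((0, 1, 1); (4, 0, 0); (0, 0, 2))


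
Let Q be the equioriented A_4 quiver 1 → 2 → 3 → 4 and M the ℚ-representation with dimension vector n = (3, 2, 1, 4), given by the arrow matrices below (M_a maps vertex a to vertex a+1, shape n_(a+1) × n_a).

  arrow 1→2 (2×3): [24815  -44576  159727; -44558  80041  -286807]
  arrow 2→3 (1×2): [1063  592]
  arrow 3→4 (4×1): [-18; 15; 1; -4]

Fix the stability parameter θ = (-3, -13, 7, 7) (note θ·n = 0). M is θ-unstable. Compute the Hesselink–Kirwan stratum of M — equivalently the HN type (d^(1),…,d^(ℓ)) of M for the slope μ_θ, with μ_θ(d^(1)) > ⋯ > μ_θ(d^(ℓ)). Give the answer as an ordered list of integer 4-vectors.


Interval decomposition of M: I[1,1], I[1,2], I[1,4], I[4,4]^3.
HN type (ℓ=3): μ^(1)=7; μ^(2)=-3; μ^(3)=-8

((0, 0, 1, 4); (1, 0, 0, 0); (2, 2, 0, 0))


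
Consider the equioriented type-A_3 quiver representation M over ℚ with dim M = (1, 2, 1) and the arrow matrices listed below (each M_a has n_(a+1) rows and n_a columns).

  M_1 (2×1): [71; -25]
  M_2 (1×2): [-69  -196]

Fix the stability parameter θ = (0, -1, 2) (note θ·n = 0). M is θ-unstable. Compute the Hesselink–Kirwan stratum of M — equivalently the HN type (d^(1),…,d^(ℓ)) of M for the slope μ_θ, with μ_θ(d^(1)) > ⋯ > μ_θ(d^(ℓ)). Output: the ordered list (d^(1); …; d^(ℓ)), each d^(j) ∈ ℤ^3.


Barcode: M ≅ I[1,3], I[2,2]. HN layers by μ_θ (3 steps, strictly decreasing):
  μ^(1)=2; μ^(2)=-1/2; μ^(3)=-1

((0, 0, 1); (1, 1, 0); (0, 1, 0))


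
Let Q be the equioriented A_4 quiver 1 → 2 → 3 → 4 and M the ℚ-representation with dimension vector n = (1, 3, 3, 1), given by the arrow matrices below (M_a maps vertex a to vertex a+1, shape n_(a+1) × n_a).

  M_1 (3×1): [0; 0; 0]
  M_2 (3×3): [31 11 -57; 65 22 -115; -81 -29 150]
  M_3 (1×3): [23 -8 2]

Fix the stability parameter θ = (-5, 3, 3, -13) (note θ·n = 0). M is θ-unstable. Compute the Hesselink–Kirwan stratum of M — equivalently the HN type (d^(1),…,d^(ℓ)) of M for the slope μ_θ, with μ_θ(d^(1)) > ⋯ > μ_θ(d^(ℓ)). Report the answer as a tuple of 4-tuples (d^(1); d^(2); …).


Via rank(M_{q-1}∘⋯∘M_p): M ≅ I[1,1], I[2,3]^2, I[2,4].
μ_θ-semistable layers: μ^(1)=3; μ^(2)=-7/3; μ^(3)=-5

((0, 2, 2, 0); (0, 1, 1, 1); (1, 0, 0, 0))


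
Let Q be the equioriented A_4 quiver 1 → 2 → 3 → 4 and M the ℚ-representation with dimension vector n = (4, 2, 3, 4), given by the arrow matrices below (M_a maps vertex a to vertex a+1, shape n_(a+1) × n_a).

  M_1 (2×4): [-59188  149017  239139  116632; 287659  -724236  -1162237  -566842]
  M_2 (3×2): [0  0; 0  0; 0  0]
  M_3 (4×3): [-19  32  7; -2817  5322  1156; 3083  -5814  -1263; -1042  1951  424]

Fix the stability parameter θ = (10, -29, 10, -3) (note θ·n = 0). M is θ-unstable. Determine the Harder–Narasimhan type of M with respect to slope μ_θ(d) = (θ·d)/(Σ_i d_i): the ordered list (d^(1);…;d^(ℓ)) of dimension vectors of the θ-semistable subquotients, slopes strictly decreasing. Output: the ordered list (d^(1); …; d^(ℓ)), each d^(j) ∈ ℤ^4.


Interval decomposition of M: I[1,1]^2, I[1,2]^2, I[3,4]^3, I[4,4].
HN type (ℓ=4): μ^(1)=10; μ^(2)=7/2; μ^(3)=-3; μ^(4)=-19/2

((2, 0, 0, 0); (0, 0, 3, 3); (0, 0, 0, 1); (2, 2, 0, 0))


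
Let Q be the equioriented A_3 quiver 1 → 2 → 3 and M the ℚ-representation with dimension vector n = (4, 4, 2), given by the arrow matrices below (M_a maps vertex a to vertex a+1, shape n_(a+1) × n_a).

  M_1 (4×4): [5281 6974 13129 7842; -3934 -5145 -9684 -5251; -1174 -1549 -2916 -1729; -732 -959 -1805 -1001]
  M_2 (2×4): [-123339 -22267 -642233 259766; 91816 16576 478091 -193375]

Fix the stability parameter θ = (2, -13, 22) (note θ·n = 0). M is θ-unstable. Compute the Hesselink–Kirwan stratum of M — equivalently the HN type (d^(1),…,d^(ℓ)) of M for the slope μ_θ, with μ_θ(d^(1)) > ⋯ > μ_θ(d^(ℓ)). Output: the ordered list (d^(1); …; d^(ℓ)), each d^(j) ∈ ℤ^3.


Interval decomposition of M: I[1,2]^2, I[1,3]^2.
HN type (ℓ=2): μ^(1)=22; μ^(2)=-11/2

((0, 0, 2); (4, 4, 0))


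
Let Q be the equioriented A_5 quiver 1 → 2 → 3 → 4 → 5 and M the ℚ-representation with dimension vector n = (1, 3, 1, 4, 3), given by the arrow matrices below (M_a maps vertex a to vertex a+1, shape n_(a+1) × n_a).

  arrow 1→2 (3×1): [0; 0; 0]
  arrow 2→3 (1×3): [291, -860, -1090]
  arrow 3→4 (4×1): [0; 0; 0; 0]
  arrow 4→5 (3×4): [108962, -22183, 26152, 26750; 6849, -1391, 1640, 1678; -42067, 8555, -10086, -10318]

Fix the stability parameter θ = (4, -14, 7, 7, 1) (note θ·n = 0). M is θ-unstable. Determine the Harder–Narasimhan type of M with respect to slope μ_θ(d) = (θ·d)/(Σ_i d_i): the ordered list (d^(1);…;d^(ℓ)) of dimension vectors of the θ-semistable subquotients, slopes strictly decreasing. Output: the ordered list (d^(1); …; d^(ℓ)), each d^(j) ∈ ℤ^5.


Barcode: M ≅ I[1,1], I[2,2]^2, I[2,3], I[4,4], I[4,5]^3. HN layers by μ_θ (3 steps, strictly decreasing):
  μ^(1)=7; μ^(2)=4; μ^(3)=-14

((0, 0, 1, 1, 0); (1, 0, 0, 3, 3); (0, 3, 0, 0, 0))


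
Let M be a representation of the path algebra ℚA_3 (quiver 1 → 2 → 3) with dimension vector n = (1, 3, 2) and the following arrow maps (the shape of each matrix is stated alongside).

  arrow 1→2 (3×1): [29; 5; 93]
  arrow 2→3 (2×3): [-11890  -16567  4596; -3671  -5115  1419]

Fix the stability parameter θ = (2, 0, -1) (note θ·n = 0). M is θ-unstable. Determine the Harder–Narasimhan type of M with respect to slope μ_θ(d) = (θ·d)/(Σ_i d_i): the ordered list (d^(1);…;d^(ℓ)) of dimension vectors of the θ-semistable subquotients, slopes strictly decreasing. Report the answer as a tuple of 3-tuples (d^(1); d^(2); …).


Barcode: M ≅ I[1,3], I[2,2], I[2,3]. HN layers by μ_θ (3 steps, strictly decreasing):
  μ^(1)=1/3; μ^(2)=0; μ^(3)=-1/2

((1, 1, 1); (0, 1, 0); (0, 1, 1))


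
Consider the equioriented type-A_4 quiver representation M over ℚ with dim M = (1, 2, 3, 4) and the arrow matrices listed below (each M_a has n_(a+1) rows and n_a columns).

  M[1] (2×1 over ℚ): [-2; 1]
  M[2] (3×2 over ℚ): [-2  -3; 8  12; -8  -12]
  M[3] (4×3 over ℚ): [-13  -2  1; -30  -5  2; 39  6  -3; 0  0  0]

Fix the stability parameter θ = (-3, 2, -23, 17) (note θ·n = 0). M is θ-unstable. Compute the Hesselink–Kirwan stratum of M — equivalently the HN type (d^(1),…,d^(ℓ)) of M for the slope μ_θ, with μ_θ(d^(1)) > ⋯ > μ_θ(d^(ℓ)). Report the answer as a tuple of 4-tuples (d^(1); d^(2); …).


Barcode: M ≅ I[1,4], I[2,2], I[3,3], I[3,4], I[4,4]^2. HN layers by μ_θ (4 steps, strictly decreasing):
  μ^(1)=17; μ^(2)=2; μ^(3)=-8; μ^(4)=-23

((0, 0, 0, 4); (0, 1, 0, 0); (1, 1, 1, 0); (0, 0, 2, 0))


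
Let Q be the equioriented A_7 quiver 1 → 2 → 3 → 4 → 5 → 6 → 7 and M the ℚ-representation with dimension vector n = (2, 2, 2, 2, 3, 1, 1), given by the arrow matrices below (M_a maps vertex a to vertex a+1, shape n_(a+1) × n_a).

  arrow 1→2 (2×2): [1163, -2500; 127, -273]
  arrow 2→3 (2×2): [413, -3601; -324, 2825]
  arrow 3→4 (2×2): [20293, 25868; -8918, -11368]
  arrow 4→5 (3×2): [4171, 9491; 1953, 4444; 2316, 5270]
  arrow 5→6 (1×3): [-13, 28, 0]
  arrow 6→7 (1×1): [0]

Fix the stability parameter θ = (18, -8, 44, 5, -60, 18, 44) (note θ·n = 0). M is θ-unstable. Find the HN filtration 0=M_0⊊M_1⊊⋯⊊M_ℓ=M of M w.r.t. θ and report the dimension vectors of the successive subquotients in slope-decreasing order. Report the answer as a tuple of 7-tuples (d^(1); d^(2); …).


Barcode: M ≅ I[1,3], I[1,6], I[4,5], I[5,5], I[7,7]. HN layers by μ_θ (6 steps, strictly decreasing):
  μ^(1)=44; μ^(2)=18; μ^(3)=5; μ^(4)=-1/5; μ^(5)=-55/2; μ^(6)=-60

((0, 0, 1, 0, 0, 0, 1); (0, 0, 0, 0, 0, 1, 0); (1, 1, 0, 0, 0, 0, 0); (1, 1, 1, 1, 1, 0, 0); (0, 0, 0, 1, 1, 0, 0); (0, 0, 0, 0, 1, 0, 0))


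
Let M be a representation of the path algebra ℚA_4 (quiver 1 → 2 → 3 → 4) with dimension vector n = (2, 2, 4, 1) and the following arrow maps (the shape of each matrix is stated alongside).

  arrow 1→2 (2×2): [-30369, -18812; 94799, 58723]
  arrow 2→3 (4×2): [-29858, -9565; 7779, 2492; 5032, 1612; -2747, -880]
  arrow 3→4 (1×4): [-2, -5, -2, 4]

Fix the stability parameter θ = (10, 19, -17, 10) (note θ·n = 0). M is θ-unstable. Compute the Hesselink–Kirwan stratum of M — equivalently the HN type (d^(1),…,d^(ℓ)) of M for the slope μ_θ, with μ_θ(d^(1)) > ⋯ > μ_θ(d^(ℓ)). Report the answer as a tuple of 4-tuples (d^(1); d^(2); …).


Via rank(M_{q-1}∘⋯∘M_p): M ≅ I[1,3], I[1,4], I[3,3]^2.
μ_θ-semistable layers: μ^(1)=10; μ^(2)=4; μ^(3)=-17

((0, 0, 0, 1); (2, 2, 2, 0); (0, 0, 2, 0))


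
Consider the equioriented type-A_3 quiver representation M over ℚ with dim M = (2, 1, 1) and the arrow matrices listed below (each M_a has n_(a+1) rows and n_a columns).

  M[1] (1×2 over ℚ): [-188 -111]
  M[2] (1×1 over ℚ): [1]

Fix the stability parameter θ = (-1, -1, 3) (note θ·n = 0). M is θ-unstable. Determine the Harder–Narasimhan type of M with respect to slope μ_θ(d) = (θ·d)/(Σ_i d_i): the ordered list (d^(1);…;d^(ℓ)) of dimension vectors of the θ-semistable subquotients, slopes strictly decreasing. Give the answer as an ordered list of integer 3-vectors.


Barcode: M ≅ I[1,1], I[1,3]. HN layers by μ_θ (2 steps, strictly decreasing):
  μ^(1)=3; μ^(2)=-1

((0, 0, 1); (2, 1, 0))


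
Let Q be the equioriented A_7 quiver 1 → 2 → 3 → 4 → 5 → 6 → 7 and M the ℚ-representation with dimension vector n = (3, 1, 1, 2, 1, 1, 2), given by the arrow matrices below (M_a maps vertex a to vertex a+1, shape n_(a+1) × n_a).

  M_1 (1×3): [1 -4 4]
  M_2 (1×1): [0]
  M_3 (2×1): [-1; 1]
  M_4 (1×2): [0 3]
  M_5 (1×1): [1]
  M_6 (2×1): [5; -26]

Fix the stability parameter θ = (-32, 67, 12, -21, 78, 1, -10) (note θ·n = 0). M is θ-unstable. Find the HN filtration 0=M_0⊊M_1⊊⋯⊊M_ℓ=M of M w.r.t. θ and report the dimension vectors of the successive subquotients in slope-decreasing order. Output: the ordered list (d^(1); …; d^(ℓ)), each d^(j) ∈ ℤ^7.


Barcode: M ≅ I[1,1]^2, I[1,2], I[3,7], I[4,4], I[7,7]. HN layers by μ_θ (6 steps, strictly decreasing):
  μ^(1)=67; μ^(2)=23; μ^(3)=-9/2; μ^(4)=-10; μ^(5)=-21; μ^(6)=-32

((0, 1, 0, 0, 0, 0, 0); (0, 0, 0, 0, 1, 1, 1); (0, 0, 1, 1, 0, 0, 0); (0, 0, 0, 0, 0, 0, 1); (0, 0, 0, 1, 0, 0, 0); (3, 0, 0, 0, 0, 0, 0))


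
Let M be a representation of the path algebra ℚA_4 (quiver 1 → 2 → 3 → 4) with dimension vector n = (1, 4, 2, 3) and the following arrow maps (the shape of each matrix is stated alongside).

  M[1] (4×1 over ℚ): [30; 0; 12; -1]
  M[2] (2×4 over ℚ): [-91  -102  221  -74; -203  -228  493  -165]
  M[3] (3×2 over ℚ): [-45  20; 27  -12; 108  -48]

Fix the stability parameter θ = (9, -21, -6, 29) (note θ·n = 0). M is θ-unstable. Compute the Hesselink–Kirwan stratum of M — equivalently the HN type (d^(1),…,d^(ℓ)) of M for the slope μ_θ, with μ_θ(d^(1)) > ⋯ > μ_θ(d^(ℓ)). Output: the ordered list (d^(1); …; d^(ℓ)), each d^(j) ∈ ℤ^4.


Via rank(M_{q-1}∘⋯∘M_p): M ≅ I[1,3], I[2,2]^2, I[2,4], I[4,4]^2.
μ_θ-semistable layers: μ^(1)=29; μ^(2)=-6; μ^(3)=-21

((0, 0, 0, 3); (1, 1, 2, 0); (0, 3, 0, 0))


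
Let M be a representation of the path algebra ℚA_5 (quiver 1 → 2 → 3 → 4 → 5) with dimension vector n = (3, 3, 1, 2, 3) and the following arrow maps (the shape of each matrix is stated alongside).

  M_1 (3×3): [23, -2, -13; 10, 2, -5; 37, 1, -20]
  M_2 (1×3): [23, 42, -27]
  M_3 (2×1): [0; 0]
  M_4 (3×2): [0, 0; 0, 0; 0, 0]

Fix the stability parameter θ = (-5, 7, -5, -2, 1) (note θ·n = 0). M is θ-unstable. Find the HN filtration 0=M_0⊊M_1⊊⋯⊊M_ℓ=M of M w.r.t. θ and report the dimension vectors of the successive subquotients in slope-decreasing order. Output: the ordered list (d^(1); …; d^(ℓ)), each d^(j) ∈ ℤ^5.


Interval decomposition of M: I[1,2]^2, I[1,3], I[4,4]^2, I[5,5]^3.
HN type (ℓ=4): μ^(1)=7; μ^(2)=1; μ^(3)=-2; μ^(4)=-5

((0, 2, 0, 0, 0); (0, 1, 1, 0, 3); (0, 0, 0, 2, 0); (3, 0, 0, 0, 0))


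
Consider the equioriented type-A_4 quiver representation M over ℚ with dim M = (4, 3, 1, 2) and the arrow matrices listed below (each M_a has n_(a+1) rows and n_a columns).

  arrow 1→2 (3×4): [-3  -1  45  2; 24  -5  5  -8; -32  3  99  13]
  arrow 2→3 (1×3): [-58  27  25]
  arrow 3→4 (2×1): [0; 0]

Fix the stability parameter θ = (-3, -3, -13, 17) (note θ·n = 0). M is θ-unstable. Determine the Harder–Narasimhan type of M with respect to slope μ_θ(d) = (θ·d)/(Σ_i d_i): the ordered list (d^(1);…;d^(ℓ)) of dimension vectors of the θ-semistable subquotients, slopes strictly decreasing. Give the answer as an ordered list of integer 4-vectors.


Via rank(M_{q-1}∘⋯∘M_p): M ≅ I[1,1], I[1,2]^2, I[1,3], I[4,4]^2.
μ_θ-semistable layers: μ^(1)=17; μ^(2)=-3; μ^(3)=-19/3

((0, 0, 0, 2); (3, 2, 0, 0); (1, 1, 1, 0))


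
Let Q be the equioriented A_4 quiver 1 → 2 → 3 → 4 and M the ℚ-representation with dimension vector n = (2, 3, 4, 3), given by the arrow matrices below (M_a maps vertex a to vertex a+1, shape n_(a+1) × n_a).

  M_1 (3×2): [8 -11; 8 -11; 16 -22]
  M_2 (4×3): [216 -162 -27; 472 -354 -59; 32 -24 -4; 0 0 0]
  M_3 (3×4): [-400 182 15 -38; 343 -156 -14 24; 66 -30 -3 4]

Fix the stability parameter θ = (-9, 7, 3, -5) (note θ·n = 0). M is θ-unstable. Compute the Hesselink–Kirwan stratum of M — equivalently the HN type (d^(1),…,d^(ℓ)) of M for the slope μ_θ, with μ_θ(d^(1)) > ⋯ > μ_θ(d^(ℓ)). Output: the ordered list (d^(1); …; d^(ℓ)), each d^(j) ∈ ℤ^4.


Barcode: M ≅ I[1,1], I[1,2], I[2,2], I[2,4], I[3,3], I[3,4]^2. HN layers by μ_θ (5 steps, strictly decreasing):
  μ^(1)=7; μ^(2)=3; μ^(3)=5/3; μ^(4)=-1; μ^(5)=-9

((0, 2, 0, 0); (0, 0, 1, 0); (0, 1, 1, 1); (0, 0, 2, 2); (2, 0, 0, 0))


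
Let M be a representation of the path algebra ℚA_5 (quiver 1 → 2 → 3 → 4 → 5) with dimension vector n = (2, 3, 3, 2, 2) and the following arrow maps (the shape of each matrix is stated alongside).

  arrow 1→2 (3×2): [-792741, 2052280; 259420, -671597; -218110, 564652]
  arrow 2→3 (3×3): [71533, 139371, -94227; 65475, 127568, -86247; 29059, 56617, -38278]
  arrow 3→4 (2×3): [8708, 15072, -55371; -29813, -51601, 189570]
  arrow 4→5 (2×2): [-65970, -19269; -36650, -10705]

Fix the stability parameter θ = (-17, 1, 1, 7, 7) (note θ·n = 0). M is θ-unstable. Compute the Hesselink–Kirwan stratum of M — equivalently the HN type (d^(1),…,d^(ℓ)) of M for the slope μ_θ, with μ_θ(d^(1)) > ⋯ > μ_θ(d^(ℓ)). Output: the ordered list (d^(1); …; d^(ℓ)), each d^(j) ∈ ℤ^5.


Via rank(M_{q-1}∘⋯∘M_p): M ≅ I[1,4], I[1,5], I[2,3], I[5,5].
μ_θ-semistable layers: μ^(1)=7; μ^(2)=1; μ^(3)=-17

((0, 0, 0, 2, 2); (0, 3, 3, 0, 0); (2, 0, 0, 0, 0))


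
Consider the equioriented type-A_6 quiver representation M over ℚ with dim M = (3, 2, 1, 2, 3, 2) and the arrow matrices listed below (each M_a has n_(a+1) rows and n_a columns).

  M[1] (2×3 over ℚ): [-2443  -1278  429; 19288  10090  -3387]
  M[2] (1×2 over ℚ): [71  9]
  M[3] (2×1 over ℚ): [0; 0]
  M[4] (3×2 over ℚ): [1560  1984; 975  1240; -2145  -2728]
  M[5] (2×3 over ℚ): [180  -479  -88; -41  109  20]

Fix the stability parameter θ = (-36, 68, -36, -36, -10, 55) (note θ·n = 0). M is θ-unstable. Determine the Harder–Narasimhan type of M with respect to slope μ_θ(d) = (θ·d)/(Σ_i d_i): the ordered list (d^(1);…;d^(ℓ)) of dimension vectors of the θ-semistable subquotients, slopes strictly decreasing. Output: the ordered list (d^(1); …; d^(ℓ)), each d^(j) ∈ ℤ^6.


Barcode: M ≅ I[1,1], I[1,2], I[1,3], I[4,4], I[4,6], I[5,5], I[5,6]. HN layers by μ_θ (5 steps, strictly decreasing):
  μ^(1)=68; μ^(2)=55; μ^(3)=16; μ^(4)=-10; μ^(5)=-36

((0, 1, 0, 0, 0, 0); (0, 0, 0, 0, 0, 2); (0, 1, 1, 0, 0, 0); (0, 0, 0, 0, 3, 0); (3, 0, 0, 2, 0, 0))


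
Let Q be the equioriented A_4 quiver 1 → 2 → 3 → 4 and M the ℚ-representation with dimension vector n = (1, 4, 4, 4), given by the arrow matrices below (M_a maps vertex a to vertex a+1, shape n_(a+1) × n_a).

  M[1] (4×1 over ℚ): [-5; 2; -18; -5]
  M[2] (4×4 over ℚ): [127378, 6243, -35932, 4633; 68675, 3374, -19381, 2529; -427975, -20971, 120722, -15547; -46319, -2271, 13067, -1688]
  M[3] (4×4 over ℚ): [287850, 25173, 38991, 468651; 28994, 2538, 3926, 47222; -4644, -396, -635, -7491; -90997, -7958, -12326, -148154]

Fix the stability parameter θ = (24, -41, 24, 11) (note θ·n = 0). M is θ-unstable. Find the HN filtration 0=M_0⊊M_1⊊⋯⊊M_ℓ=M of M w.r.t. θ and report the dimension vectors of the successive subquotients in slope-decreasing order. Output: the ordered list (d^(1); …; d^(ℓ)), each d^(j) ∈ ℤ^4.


Via rank(M_{q-1}∘⋯∘M_p): M ≅ I[1,4], I[2,3], I[2,4]^2, I[4,4].
μ_θ-semistable layers: μ^(1)=24; μ^(2)=35/2; μ^(3)=11; μ^(4)=-17/2; μ^(5)=-41

((0, 0, 1, 0); (0, 0, 3, 3); (0, 0, 0, 1); (1, 1, 0, 0); (0, 3, 0, 0))


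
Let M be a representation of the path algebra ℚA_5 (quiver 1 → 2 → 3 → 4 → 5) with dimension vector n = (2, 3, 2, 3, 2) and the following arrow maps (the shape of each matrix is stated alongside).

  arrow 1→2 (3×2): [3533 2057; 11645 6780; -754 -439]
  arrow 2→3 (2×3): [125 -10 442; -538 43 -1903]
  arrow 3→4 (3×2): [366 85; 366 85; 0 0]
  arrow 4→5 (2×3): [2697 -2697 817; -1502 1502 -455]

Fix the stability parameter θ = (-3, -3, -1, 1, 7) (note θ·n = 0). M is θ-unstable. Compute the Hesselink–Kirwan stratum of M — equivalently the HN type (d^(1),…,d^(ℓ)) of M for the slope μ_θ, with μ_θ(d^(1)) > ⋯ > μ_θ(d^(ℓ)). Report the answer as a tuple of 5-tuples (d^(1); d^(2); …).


Barcode: M ≅ I[1,3], I[1,4], I[2,2], I[4,5]^2. HN layers by μ_θ (4 steps, strictly decreasing):
  μ^(1)=7; μ^(2)=1; μ^(3)=-1; μ^(4)=-3

((0, 0, 0, 0, 2); (0, 0, 0, 3, 0); (0, 0, 2, 0, 0); (2, 3, 0, 0, 0))


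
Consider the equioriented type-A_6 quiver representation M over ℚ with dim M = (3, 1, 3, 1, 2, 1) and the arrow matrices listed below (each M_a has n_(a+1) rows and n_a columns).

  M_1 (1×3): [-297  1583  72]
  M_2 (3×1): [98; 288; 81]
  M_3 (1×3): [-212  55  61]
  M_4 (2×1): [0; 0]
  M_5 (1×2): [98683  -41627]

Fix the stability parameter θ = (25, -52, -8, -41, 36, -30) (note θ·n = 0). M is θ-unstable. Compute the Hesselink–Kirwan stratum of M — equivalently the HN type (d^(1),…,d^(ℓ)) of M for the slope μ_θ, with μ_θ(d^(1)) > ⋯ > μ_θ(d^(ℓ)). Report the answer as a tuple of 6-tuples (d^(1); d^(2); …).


Interval decomposition of M: I[1,1]^2, I[1,4], I[3,3]^2, I[5,5], I[5,6].
HN type (ℓ=5): μ^(1)=36; μ^(2)=25; μ^(3)=3; μ^(4)=-8; μ^(5)=-19

((0, 0, 0, 0, 1, 0); (2, 0, 0, 0, 0, 0); (0, 0, 0, 0, 1, 1); (0, 0, 2, 0, 0, 0); (1, 1, 1, 1, 0, 0))


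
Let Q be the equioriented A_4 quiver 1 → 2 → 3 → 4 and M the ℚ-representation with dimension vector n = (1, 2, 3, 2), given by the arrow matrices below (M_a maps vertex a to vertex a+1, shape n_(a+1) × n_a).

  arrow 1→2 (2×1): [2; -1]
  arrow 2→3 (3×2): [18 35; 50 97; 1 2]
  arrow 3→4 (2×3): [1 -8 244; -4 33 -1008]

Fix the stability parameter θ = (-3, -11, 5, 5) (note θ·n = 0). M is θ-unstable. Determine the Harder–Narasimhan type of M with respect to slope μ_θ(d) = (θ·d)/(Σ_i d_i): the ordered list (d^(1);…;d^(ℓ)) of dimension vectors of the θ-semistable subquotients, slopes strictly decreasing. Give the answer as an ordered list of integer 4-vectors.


Interval decomposition of M: I[1,4], I[2,3], I[3,4].
HN type (ℓ=3): μ^(1)=5; μ^(2)=-7; μ^(3)=-11

((0, 0, 3, 2); (1, 1, 0, 0); (0, 1, 0, 0))


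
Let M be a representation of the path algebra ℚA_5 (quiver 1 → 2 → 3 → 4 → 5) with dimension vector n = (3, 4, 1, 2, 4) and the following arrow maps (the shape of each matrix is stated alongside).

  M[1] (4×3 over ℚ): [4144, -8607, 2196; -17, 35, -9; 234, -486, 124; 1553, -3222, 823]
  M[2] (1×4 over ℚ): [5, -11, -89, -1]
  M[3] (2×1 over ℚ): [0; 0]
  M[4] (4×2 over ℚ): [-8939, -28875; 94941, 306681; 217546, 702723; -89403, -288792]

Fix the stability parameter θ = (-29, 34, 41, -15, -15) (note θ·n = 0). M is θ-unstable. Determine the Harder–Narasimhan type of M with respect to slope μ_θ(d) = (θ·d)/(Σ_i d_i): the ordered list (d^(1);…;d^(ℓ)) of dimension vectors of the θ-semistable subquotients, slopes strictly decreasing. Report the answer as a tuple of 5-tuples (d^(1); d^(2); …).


Via rank(M_{q-1}∘⋯∘M_p): M ≅ I[1,2]^2, I[1,3], I[2,2], I[4,5]^2, I[5,5]^2.
μ_θ-semistable layers: μ^(1)=41; μ^(2)=34; μ^(3)=-15; μ^(4)=-29

((0, 0, 1, 0, 0); (0, 4, 0, 0, 0); (0, 0, 0, 2, 4); (3, 0, 0, 0, 0))


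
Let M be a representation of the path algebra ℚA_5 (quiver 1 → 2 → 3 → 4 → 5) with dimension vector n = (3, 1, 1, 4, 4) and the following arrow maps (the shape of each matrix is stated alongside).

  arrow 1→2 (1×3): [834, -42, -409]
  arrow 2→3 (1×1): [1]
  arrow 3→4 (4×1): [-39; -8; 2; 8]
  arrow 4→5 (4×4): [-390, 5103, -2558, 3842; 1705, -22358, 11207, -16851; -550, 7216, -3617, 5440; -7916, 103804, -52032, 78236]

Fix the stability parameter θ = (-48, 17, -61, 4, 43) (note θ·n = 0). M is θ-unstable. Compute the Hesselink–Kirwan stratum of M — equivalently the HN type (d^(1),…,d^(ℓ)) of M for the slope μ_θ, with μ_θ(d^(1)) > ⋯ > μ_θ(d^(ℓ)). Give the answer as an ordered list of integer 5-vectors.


Interval decomposition of M: I[1,1]^2, I[1,5], I[4,4], I[4,5]^2, I[5,5].
HN type (ℓ=4): μ^(1)=43; μ^(2)=4; μ^(3)=-22; μ^(4)=-48

((0, 0, 0, 0, 4); (0, 0, 0, 4, 0); (0, 1, 1, 0, 0); (3, 0, 0, 0, 0))


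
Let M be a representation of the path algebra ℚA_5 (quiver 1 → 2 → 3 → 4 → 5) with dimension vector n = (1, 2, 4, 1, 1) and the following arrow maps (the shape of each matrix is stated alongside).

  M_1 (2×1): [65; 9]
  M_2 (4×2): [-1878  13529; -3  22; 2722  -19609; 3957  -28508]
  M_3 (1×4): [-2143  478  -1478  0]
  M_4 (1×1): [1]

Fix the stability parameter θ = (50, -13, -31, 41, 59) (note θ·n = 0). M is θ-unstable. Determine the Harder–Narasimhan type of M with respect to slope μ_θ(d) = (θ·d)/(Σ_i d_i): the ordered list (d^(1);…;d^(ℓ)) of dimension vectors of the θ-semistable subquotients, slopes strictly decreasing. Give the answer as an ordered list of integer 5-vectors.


Via rank(M_{q-1}∘⋯∘M_p): M ≅ I[1,5], I[2,3], I[3,3]^2.
μ_θ-semistable layers: μ^(1)=59; μ^(2)=41; μ^(3)=2; μ^(4)=-22; μ^(5)=-31

((0, 0, 0, 0, 1); (0, 0, 0, 1, 0); (1, 1, 1, 0, 0); (0, 1, 1, 0, 0); (0, 0, 2, 0, 0))


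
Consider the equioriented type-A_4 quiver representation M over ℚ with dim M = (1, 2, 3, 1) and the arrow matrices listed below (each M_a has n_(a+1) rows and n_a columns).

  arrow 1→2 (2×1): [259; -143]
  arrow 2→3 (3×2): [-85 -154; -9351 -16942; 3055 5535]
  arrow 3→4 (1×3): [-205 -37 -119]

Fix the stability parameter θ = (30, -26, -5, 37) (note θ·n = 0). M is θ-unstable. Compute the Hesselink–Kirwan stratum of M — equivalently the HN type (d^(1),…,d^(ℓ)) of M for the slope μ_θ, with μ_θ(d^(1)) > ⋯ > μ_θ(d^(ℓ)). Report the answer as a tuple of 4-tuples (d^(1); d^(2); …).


Barcode: M ≅ I[1,4], I[2,3], I[3,3]. HN layers by μ_θ (4 steps, strictly decreasing):
  μ^(1)=37; μ^(2)=-1/3; μ^(3)=-5; μ^(4)=-26

((0, 0, 0, 1); (1, 1, 1, 0); (0, 0, 2, 0); (0, 1, 0, 0))
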